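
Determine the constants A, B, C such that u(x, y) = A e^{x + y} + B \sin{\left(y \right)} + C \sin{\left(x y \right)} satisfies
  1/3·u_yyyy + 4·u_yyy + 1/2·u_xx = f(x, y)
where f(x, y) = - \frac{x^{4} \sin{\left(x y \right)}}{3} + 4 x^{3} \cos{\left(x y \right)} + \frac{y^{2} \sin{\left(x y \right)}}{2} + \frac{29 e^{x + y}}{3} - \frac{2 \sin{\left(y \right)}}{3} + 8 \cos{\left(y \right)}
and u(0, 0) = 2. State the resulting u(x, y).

Answer: u(x, y) = 2 e^{x + y} - 2 \sin{\left(y \right)} - \sin{\left(x y \right)}

Derivation:
Substitute the ansatz u = A e^{x + y} + B \sin{\left(y \right)} + C \sin{\left(x y \right)} into the left-hand side.
Derivatives of the ansatz:
  u_yyyy = A e^{x} e^{y} + B \sin{\left(y \right)} + C x^{4} \sin{\left(x y \right)}
  u_yyy = A e^{x} e^{y} - B \cos{\left(y \right)} - C x^{3} \cos{\left(x y \right)}
  u_xx = A e^{x} e^{y} - C y^{2} \sin{\left(x y \right)}
Term by term:
  1/3·u_yyyy = \frac{A e^{x} e^{y}}{3} + \frac{B \sin{\left(y \right)}}{3} + \frac{C x^{4} \sin{\left(x y \right)}}{3}
  4·u_yyy = 4 A e^{x} e^{y} - 4 B \cos{\left(y \right)} - 4 C x^{3} \cos{\left(x y \right)}
  1/2·u_xx = \frac{A e^{x} e^{y}}{2} - \frac{C y^{2} \sin{\left(x y \right)}}{2}
So the left-hand side equals
  \frac{29 A e^{x} e^{y}}{6} + \frac{B \sin{\left(y \right)}}{3} - 4 B \cos{\left(y \right)} + \frac{C x^{4} \sin{\left(x y \right)}}{3} - 4 C x^{3} \cos{\left(x y \right)} - \frac{C y^{2} \sin{\left(x y \right)}}{2}
This must equal f(x, y) identically; expanded, f = - \frac{x^{4} \sin{\left(x y \right)}}{3} + 4 x^{3} \cos{\left(x y \right)} + \frac{y^{2} \sin{\left(x y \right)}}{2} + \frac{29 e^{x} e^{y}}{3} - \frac{2 \sin{\left(y \right)}}{3} + 8 \cos{\left(y \right)}.
Matching coefficients of the independent functions:
  [x^{3} \cos{\left(x y \right)}]:  - 4 C = 4
  [x^{4} \sin{\left(x y \right)}]:  \frac{C}{3} = - \frac{1}{3}
  [y^{2} \sin{\left(x y \right)}]:  - \frac{C}{2} = \frac{1}{2}
  [e^{x} e^{y}]:  \frac{29 A}{6} = \frac{29}{3}
  [\sin{\left(y \right)}]:  \frac{B}{3} = - \frac{2}{3}
  [\cos{\left(y \right)}]:  - 4 B = 8
Solving: A = 2, B = -2, C = -1.
Check against the point condition:
  u(0, 0) = 2  ⟹  A = 2  ✓
Hence u(x, y) = 2 e^{x + y} - 2 \sin{\left(y \right)} - \sin{\left(x y \right)}.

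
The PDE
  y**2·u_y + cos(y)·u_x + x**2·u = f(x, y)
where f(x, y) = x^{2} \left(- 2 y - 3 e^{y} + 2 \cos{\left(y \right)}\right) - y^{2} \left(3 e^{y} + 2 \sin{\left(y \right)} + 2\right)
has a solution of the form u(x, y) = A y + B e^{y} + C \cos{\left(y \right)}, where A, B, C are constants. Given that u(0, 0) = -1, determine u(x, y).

Substitute the ansatz u = A y + B e^{y} + C \cos{\left(y \right)} into the left-hand side.
Derivatives of the ansatz:
  u_y = A + B e^{y} - C \sin{\left(y \right)}
  u_x = 0
Term by term:
  y**2·u_y = A y^{2} + B y^{2} e^{y} - C y^{2} \sin{\left(y \right)}
  cos(y)·u_x = 0
  x**2·u = A x^{2} y + B x^{2} e^{y} + C x^{2} \cos{\left(y \right)}
So the left-hand side equals
  A x^{2} y + A y^{2} + B x^{2} e^{y} + B y^{2} e^{y} + C x^{2} \cos{\left(y \right)} - C y^{2} \sin{\left(y \right)}
This must equal f(x, y) identically; expanded, f = - 2 x^{2} y - 3 x^{2} e^{y} + 2 x^{2} \cos{\left(y \right)} - 3 y^{2} e^{y} - 2 y^{2} \sin{\left(y \right)} - 2 y^{2}.
Matching coefficients of the independent functions:
  [y^{2}, x^{2} y]:  A = -2
  [x^{2} e^{y}, y^{2} e^{y}]:  B = -3
  [x^{2} \cos{\left(y \right)}]:  C = 2
  [y^{2} \sin{\left(y \right)}]:  - C = -2
Solving: A = -2, B = -3, C = 2.
Check against the point condition:
  u(0, 0) = -1  ⟹  B + C = -1  ✓
Hence u(x, y) = - 2 y - 3 e^{y} + 2 \cos{\left(y \right)}.

Answer: u(x, y) = - 2 y - 3 e^{y} + 2 \cos{\left(y \right)}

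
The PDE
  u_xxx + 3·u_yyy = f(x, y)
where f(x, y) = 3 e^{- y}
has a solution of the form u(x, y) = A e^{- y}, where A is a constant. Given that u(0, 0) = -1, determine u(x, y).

Substitute the ansatz u = A e^{- y} into the left-hand side.
Derivatives of the ansatz:
  u_xxx = 0
  u_yyy = - A e^{- y}
Term by term:
  u_xxx = 0
  3·u_yyy = - 3 A e^{- y}
So the left-hand side equals
  - 3 A e^{- y}
This must equal f(x, y) = 3 e^{- y} identically.
Matching coefficients of the independent functions:
  [e^{- y}]:  - 3 A = 3
Solving: A = -1.
Check against the point condition:
  u(0, 0) = -1  ⟹  A = -1  ✓
Hence u(x, y) = - e^{- y}.

Answer: u(x, y) = - e^{- y}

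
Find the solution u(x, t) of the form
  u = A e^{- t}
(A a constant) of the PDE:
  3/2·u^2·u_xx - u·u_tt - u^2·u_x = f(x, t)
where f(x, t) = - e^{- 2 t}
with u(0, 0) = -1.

Answer: u(x, t) = - e^{- t}

Derivation:
Substitute the ansatz u = A e^{- t} into the left-hand side.
Derivatives of the ansatz:
  u_xx = 0
  u_tt = A e^{- t}
  u_x = 0
Term by term:
  3/2·u^2·u_xx = 0
  -u·u_tt = - A^{2} e^{- 2 t}
  -u^2·u_x = 0
So the left-hand side equals
  - A^{2} e^{- 2 t}
This must equal f(x, t) = - e^{- 2 t} identically.
Matching coefficients of the independent functions:
  [e^{- 2 t}]:  - A^{2} = -1
These equations allow (A) = (-1) or (1).
Impose the point condition(s):
  u(0, 0) = -1  ⟹  A = -1
Only A = -1 satisfies everything.
Hence u(x, t) = - e^{- t}.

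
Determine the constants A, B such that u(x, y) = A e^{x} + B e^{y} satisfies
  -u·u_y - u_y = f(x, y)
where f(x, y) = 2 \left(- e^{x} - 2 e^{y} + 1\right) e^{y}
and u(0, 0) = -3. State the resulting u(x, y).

Substitute the ansatz u = A e^{x} + B e^{y} into the left-hand side.
Derivatives of the ansatz:
  u_y = B e^{y}
Term by term:
  -u·u_y = - A B e^{x} e^{y} - B^{2} e^{2 y}
  -u_y = - B e^{y}
So the left-hand side equals
  - A B e^{x} e^{y} - B^{2} e^{2 y} - B e^{y}
This must equal f(x, y) identically; expanded, f = - 2 e^{x} e^{y} - 4 e^{2 y} + 2 e^{y}.
Matching coefficients of the independent functions:
  [e^{x} e^{y}]:  - A B = -2
  [e^{y}]:  - B = 2
  [e^{2 y}]:  - B^{2} = -4
Solving: A = -1, B = -2.
Check against the point condition:
  u(0, 0) = -3  ⟹  A + B = -3  ✓
Hence u(x, y) = - e^{x} - 2 e^{y}.

Answer: u(x, y) = - e^{x} - 2 e^{y}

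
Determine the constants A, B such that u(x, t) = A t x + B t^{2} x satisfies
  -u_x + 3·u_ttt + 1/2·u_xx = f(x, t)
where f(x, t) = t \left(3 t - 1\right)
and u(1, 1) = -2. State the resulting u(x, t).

Answer: u(x, t) = - 3 t^{2} x + t x

Derivation:
Substitute the ansatz u = A t x + B t^{2} x into the left-hand side.
Derivatives of the ansatz:
  u_x = A t + B t^{2}
  u_ttt = 0
  u_xx = 0
Term by term:
  -u_x = - A t - B t^{2}
  3·u_ttt = 0
  1/2·u_xx = 0
So the left-hand side equals
  - A t - B t^{2}
This must equal f(x, t) identically; expanded, f = 3 t^{2} - t.
Matching coefficients of the independent functions:
  [t]:  - A = -1
  [t^{2}]:  - B = 3
Solving: A = 1, B = -3.
Check against the point condition:
  u(1, 1) = -2  ⟹  A + B = -2  ✓
Hence u(x, t) = - 3 t^{2} x + t x.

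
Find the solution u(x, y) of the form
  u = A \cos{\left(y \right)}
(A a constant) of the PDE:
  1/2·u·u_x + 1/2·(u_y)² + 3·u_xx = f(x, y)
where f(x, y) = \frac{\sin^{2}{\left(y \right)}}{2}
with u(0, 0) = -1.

Substitute the ansatz u = A \cos{\left(y \right)} into the left-hand side.
Derivatives of the ansatz:
  u_x = 0
  u_y = - A \sin{\left(y \right)}
  u_xx = 0
Term by term:
  1/2·u·u_x = 0
  1/2·(u_y)² = \frac{A^{2} \sin^{2}{\left(y \right)}}{2}
  3·u_xx = 0
So the left-hand side equals
  \frac{A^{2} \sin^{2}{\left(y \right)}}{2}
This must equal f(x, y) = \frac{\sin^{2}{\left(y \right)}}{2} identically.
Matching coefficients of the independent functions:
  [\sin^{2}{\left(y \right)}]:  \frac{A^{2}}{2} = \frac{1}{2}
These equations allow (A) = (-1) or (1).
Impose the point condition(s):
  u(0, 0) = -1  ⟹  A = -1
Only A = -1 satisfies everything.
Hence u(x, y) = - \cos{\left(y \right)}.

Answer: u(x, y) = - \cos{\left(y \right)}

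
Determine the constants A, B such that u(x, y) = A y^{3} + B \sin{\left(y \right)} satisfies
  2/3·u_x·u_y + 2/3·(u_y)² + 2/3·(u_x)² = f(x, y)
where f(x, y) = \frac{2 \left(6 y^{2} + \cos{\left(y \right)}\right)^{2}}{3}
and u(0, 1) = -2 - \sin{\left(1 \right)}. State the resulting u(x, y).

Substitute the ansatz u = A y^{3} + B \sin{\left(y \right)} into the left-hand side.
Derivatives of the ansatz:
  u_x = 0
  u_y = 3 A y^{2} + B \cos{\left(y \right)}
Term by term:
  2/3·u_x·u_y = 0
  2/3·(u_y)² = 6 A^{2} y^{4} + 4 A B y^{2} \cos{\left(y \right)} + \frac{2 B^{2} \cos^{2}{\left(y \right)}}{3}
  2/3·(u_x)² = 0
So the left-hand side equals
  6 A^{2} y^{4} + 4 A B y^{2} \cos{\left(y \right)} + \frac{2 B^{2} \cos^{2}{\left(y \right)}}{3}
This must equal f(x, y) identically; expanded, f = 24 y^{4} + 8 y^{2} \cos{\left(y \right)} + \frac{2 \cos^{2}{\left(y \right)}}{3}.
Matching coefficients of the independent functions:
  [y^{4}]:  6 A^{2} = 24
  [y^{2} \cos{\left(y \right)}]:  4 A B = 8
  [\cos^{2}{\left(y \right)}]:  \frac{2 B^{2}}{3} = \frac{2}{3}
These equations allow (A, B) = (-2, -1) or (2, 1).
Impose the point condition(s):
  u(0, 1) = -2 - \sin{\left(1 \right)}  ⟹  A + B \sin{\left(1 \right)} = -2 - \sin{\left(1 \right)}
Only A = -2, B = -1 satisfies everything.
Hence u(x, y) = - 2 y^{3} - \sin{\left(y \right)}.

Answer: u(x, y) = - 2 y^{3} - \sin{\left(y \right)}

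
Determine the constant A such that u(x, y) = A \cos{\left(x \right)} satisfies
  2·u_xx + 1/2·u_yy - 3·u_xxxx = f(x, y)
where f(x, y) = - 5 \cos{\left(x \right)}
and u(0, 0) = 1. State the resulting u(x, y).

Answer: u(x, y) = \cos{\left(x \right)}

Derivation:
Substitute the ansatz u = A \cos{\left(x \right)} into the left-hand side.
Derivatives of the ansatz:
  u_xx = - A \cos{\left(x \right)}
  u_yy = 0
  u_xxxx = A \cos{\left(x \right)}
Term by term:
  2·u_xx = - 2 A \cos{\left(x \right)}
  1/2·u_yy = 0
  -3·u_xxxx = - 3 A \cos{\left(x \right)}
So the left-hand side equals
  - 5 A \cos{\left(x \right)}
This must equal f(x, y) = - 5 \cos{\left(x \right)} identically.
Matching coefficients of the independent functions:
  [\cos{\left(x \right)}]:  - 5 A = -5
Solving: A = 1.
Check against the point condition:
  u(0, 0) = 1  ⟹  A = 1  ✓
Hence u(x, y) = \cos{\left(x \right)}.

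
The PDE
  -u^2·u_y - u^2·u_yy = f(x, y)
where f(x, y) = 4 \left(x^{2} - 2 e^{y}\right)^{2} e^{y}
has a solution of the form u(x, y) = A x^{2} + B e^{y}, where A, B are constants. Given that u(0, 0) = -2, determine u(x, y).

Substitute the ansatz u = A x^{2} + B e^{y} into the left-hand side.
Derivatives of the ansatz:
  u_y = B e^{y}
  u_yy = B e^{y}
Term by term:
  -u^2·u_y = - A^{2} B x^{4} e^{y} - 2 A B^{2} x^{2} e^{2 y} - B^{3} e^{3 y}
  -u^2·u_yy = - A^{2} B x^{4} e^{y} - 2 A B^{2} x^{2} e^{2 y} - B^{3} e^{3 y}
So the left-hand side equals
  - 2 A^{2} B x^{4} e^{y} - 4 A B^{2} x^{2} e^{2 y} - 2 B^{3} e^{3 y}
This must equal f(x, y) identically; expanded, f = 4 x^{4} e^{y} - 16 x^{2} e^{2 y} + 16 e^{3 y}.
Matching coefficients of the independent functions:
  [x^{2} e^{2 y}]:  - 4 A B^{2} = -16
  [x^{4} e^{y}]:  - 2 A^{2} B = 4
  [e^{3 y}]:  - 2 B^{3} = 16
Solving: A = 1, B = -2.
Check against the point condition:
  u(0, 0) = -2  ⟹  B = -2  ✓
Hence u(x, y) = x^{2} - 2 e^{y}.

Answer: u(x, y) = x^{2} - 2 e^{y}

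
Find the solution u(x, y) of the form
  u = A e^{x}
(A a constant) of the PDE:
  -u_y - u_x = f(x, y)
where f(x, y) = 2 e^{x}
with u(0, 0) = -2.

Substitute the ansatz u = A e^{x} into the left-hand side.
Derivatives of the ansatz:
  u_y = 0
  u_x = A e^{x}
Term by term:
  -u_y = 0
  -u_x = - A e^{x}
So the left-hand side equals
  - A e^{x}
This must equal f(x, y) = 2 e^{x} identically.
Matching coefficients of the independent functions:
  [e^{x}]:  - A = 2
Solving: A = -2.
Check against the point condition:
  u(0, 0) = -2  ⟹  A = -2  ✓
Hence u(x, y) = - 2 e^{x}.

Answer: u(x, y) = - 2 e^{x}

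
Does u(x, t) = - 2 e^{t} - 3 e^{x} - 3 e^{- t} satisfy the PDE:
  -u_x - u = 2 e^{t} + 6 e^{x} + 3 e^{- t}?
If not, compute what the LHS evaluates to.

Answer: Yes

Derivation:
Evaluate each term of the left-hand side for u = - 2 e^{t} - 3 e^{x} - 3 e^{- t}.
Derivatives:
  u_x = - 3 e^{x}
Terms:
  -u_x = 3 e^{x}
  -u = 2 e^{t} + 3 e^{x} + 3 e^{- t}
Sum: LHS = 2 e^{t} + 6 e^{x} + 3 e^{- t}
This is exactly the given right-hand side, so u is a solution.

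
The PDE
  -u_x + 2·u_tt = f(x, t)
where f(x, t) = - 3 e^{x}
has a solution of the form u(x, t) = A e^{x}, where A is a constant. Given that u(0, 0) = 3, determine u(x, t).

Substitute the ansatz u = A e^{x} into the left-hand side.
Derivatives of the ansatz:
  u_x = A e^{x}
  u_tt = 0
Term by term:
  -u_x = - A e^{x}
  2·u_tt = 0
So the left-hand side equals
  - A e^{x}
This must equal f(x, t) = - 3 e^{x} identically.
Matching coefficients of the independent functions:
  [e^{x}]:  - A = -3
Solving: A = 3.
Check against the point condition:
  u(0, 0) = 3  ⟹  A = 3  ✓
Hence u(x, t) = 3 e^{x}.

Answer: u(x, t) = 3 e^{x}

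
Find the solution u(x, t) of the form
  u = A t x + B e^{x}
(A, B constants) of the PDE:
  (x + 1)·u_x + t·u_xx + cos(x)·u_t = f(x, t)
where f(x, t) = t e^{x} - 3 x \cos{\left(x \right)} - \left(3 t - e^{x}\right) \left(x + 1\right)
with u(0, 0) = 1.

Answer: u(x, t) = - 3 t x + e^{x}

Derivation:
Substitute the ansatz u = A t x + B e^{x} into the left-hand side.
Derivatives of the ansatz:
  u_x = A t + B e^{x}
  u_xx = B e^{x}
  u_t = A x
Term by term:
  (x + 1)·u_x = A t x + A t + B x e^{x} + B e^{x}
  t·u_xx = B t e^{x}
  cos(x)·u_t = A x \cos{\left(x \right)}
So the left-hand side equals
  A t x + A t + A x \cos{\left(x \right)} + B t e^{x} + B x e^{x} + B e^{x}
This must equal f(x, t) identically; expanded, f = - 3 t x + t e^{x} - 3 t + x e^{x} - 3 x \cos{\left(x \right)} + e^{x}.
Matching coefficients of the independent functions:
  [t, t x, x \cos{\left(x \right)}]:  A = -3
  [t e^{x}, x e^{x}, e^{x}]:  B = 1
Solving: A = -3, B = 1.
Check against the point condition:
  u(0, 0) = 1  ⟹  B = 1  ✓
Hence u(x, t) = - 3 t x + e^{x}.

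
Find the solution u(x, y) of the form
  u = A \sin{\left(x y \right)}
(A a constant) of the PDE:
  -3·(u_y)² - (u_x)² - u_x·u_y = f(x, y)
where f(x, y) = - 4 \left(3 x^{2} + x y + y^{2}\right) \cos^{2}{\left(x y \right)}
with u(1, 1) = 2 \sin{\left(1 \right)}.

Substitute the ansatz u = A \sin{\left(x y \right)} into the left-hand side.
Derivatives of the ansatz:
  u_y = A x \cos{\left(x y \right)}
  u_x = A y \cos{\left(x y \right)}
Term by term:
  -3·(u_y)² = - 3 A^{2} x^{2} \cos^{2}{\left(x y \right)}
  -(u_x)² = - A^{2} y^{2} \cos^{2}{\left(x y \right)}
  -u_x·u_y = - A^{2} x y \cos^{2}{\left(x y \right)}
So the left-hand side equals
  - 3 A^{2} x^{2} \cos^{2}{\left(x y \right)} - A^{2} x y \cos^{2}{\left(x y \right)} - A^{2} y^{2} \cos^{2}{\left(x y \right)}
This must equal f(x, y) identically; expanded, f = - 12 x^{2} \cos^{2}{\left(x y \right)} - 4 x y \cos^{2}{\left(x y \right)} - 4 y^{2} \cos^{2}{\left(x y \right)}.
Matching coefficients of the independent functions:
  [x^{2} \cos^{2}{\left(x y \right)}]:  - 3 A^{2} = -12
  [y^{2} \cos^{2}{\left(x y \right)}, x y \cos^{2}{\left(x y \right)}]:  - A^{2} = -4
These equations allow (A) = (-2) or (2).
Impose the point condition(s):
  u(1, 1) = 2 \sin{\left(1 \right)}  ⟹  A \sin{\left(1 \right)} = 2 \sin{\left(1 \right)}
Only A = 2 satisfies everything.
Hence u(x, y) = 2 \sin{\left(x y \right)}.

Answer: u(x, y) = 2 \sin{\left(x y \right)}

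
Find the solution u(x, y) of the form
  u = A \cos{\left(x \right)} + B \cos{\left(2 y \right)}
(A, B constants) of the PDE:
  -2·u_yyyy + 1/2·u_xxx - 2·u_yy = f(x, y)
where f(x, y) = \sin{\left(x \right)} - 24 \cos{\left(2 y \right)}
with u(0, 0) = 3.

Answer: u(x, y) = 2 \cos{\left(x \right)} + \cos{\left(2 y \right)}

Derivation:
Substitute the ansatz u = A \cos{\left(x \right)} + B \cos{\left(2 y \right)} into the left-hand side.
Derivatives of the ansatz:
  u_yyyy = 16 B \cos{\left(2 y \right)}
  u_xxx = A \sin{\left(x \right)}
  u_yy = - 4 B \cos{\left(2 y \right)}
Term by term:
  -2·u_yyyy = - 32 B \cos{\left(2 y \right)}
  1/2·u_xxx = \frac{A \sin{\left(x \right)}}{2}
  -2·u_yy = 8 B \cos{\left(2 y \right)}
So the left-hand side equals
  \frac{A \sin{\left(x \right)}}{2} - 24 B \cos{\left(2 y \right)}
This must equal f(x, y) = \sin{\left(x \right)} - 24 \cos{\left(2 y \right)} identically.
Matching coefficients of the independent functions:
  [\sin{\left(x \right)}]:  \frac{A}{2} = 1
  [\cos{\left(2 y \right)}]:  - 24 B = -24
Solving: A = 2, B = 1.
Check against the point condition:
  u(0, 0) = 3  ⟹  A + B = 3  ✓
Hence u(x, y) = 2 \cos{\left(x \right)} + \cos{\left(2 y \right)}.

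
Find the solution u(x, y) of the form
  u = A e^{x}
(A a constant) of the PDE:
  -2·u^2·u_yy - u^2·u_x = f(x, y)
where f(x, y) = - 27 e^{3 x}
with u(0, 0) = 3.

Substitute the ansatz u = A e^{x} into the left-hand side.
Derivatives of the ansatz:
  u_yy = 0
  u_x = A e^{x}
Term by term:
  -2·u^2·u_yy = 0
  -u^2·u_x = - A^{3} e^{3 x}
So the left-hand side equals
  - A^{3} e^{3 x}
This must equal f(x, y) = - 27 e^{3 x} identically.
Matching coefficients of the independent functions:
  [e^{3 x}]:  - A^{3} = -27
Solving: A = 3.
Check against the point condition:
  u(0, 0) = 3  ⟹  A = 3  ✓
Hence u(x, y) = 3 e^{x}.

Answer: u(x, y) = 3 e^{x}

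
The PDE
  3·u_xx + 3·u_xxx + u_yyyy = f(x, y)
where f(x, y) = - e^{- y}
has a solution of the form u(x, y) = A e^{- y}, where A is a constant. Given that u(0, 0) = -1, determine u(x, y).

Answer: u(x, y) = - e^{- y}

Derivation:
Substitute the ansatz u = A e^{- y} into the left-hand side.
Derivatives of the ansatz:
  u_xx = 0
  u_xxx = 0
  u_yyyy = A e^{- y}
Term by term:
  3·u_xx = 0
  3·u_xxx = 0
  u_yyyy = A e^{- y}
So the left-hand side equals
  A e^{- y}
This must equal f(x, y) = - e^{- y} identically.
Matching coefficients of the independent functions:
  [e^{- y}]:  A = -1
Solving: A = -1.
Check against the point condition:
  u(0, 0) = -1  ⟹  A = -1  ✓
Hence u(x, y) = - e^{- y}.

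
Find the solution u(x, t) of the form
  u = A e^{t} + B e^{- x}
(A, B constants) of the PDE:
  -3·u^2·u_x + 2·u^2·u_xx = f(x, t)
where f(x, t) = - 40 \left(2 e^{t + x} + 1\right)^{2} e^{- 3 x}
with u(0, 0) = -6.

Substitute the ansatz u = A e^{t} + B e^{- x} into the left-hand side.
Derivatives of the ansatz:
  u_x = - B e^{- x}
  u_xx = B e^{- x}
Term by term:
  -3·u^2·u_x = 3 A^{2} B e^{2 t} e^{- x} + 6 A B^{2} e^{t} e^{- 2 x} + 3 B^{3} e^{- 3 x}
  2·u^2·u_xx = 2 A^{2} B e^{2 t} e^{- x} + 4 A B^{2} e^{t} e^{- 2 x} + 2 B^{3} e^{- 3 x}
So the left-hand side equals
  5 A^{2} B e^{2 t} e^{- x} + 10 A B^{2} e^{t} e^{- 2 x} + 5 B^{3} e^{- 3 x}
This must equal f(x, t) identically; expanded, f = - 160 e^{2 t} e^{- x} - 160 e^{t} e^{- 2 x} - 40 e^{- 3 x}.
Matching coefficients of the independent functions:
  [e^{t} e^{- 2 x}]:  10 A B^{2} = -160
  [e^{2 t} e^{- x}]:  5 A^{2} B = -160
  [e^{- 3 x}]:  5 B^{3} = -40
Solving: A = -4, B = -2.
Check against the point condition:
  u(0, 0) = -6  ⟹  A + B = -6  ✓
Hence u(x, t) = - 4 e^{t} - 2 e^{- x}.

Answer: u(x, t) = - 4 e^{t} - 2 e^{- x}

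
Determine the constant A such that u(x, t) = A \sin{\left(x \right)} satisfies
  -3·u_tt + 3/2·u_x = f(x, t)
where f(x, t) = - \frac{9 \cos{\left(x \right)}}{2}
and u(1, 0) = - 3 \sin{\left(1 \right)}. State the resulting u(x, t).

Substitute the ansatz u = A \sin{\left(x \right)} into the left-hand side.
Derivatives of the ansatz:
  u_tt = 0
  u_x = A \cos{\left(x \right)}
Term by term:
  -3·u_tt = 0
  3/2·u_x = \frac{3 A \cos{\left(x \right)}}{2}
So the left-hand side equals
  \frac{3 A \cos{\left(x \right)}}{2}
This must equal f(x, t) = - \frac{9 \cos{\left(x \right)}}{2} identically.
Matching coefficients of the independent functions:
  [\cos{\left(x \right)}]:  \frac{3 A}{2} = - \frac{9}{2}
Solving: A = -3.
Check against the point condition:
  u(1, 0) = - 3 \sin{\left(1 \right)}  ⟹  A \sin{\left(1 \right)} = - 3 \sin{\left(1 \right)}  ✓
Hence u(x, t) = - 3 \sin{\left(x \right)}.

Answer: u(x, t) = - 3 \sin{\left(x \right)}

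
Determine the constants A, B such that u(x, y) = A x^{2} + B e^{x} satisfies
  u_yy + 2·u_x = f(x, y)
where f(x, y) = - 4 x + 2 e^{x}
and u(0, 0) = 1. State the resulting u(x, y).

Answer: u(x, y) = - x^{2} + e^{x}

Derivation:
Substitute the ansatz u = A x^{2} + B e^{x} into the left-hand side.
Derivatives of the ansatz:
  u_yy = 0
  u_x = 2 A x + B e^{x}
Term by term:
  u_yy = 0
  2·u_x = 4 A x + 2 B e^{x}
So the left-hand side equals
  4 A x + 2 B e^{x}
This must equal f(x, y) = - 4 x + 2 e^{x} identically.
Matching coefficients of the independent functions:
  [x]:  4 A = -4
  [e^{x}]:  2 B = 2
Solving: A = -1, B = 1.
Check against the point condition:
  u(0, 0) = 1  ⟹  B = 1  ✓
Hence u(x, y) = - x^{2} + e^{x}.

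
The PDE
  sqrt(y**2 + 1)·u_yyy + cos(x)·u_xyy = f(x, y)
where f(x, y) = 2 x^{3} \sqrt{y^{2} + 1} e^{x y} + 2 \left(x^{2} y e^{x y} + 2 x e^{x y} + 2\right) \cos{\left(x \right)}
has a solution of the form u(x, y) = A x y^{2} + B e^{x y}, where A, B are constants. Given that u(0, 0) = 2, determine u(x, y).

Answer: u(x, y) = 2 x y^{2} + 2 e^{x y}

Derivation:
Substitute the ansatz u = A x y^{2} + B e^{x y} into the left-hand side.
Derivatives of the ansatz:
  u_yyy = B x^{3} e^{x y}
  u_xyy = 2 A + B x^{2} y e^{x y} + 2 B x e^{x y}
Term by term:
  sqrt(y**2 + 1)·u_yyy = B x^{3} \sqrt{y^{2} + 1} e^{x y}
  cos(x)·u_xyy = 2 A \cos{\left(x \right)} + B x^{2} y e^{x y} \cos{\left(x \right)} + 2 B x e^{x y} \cos{\left(x \right)}
So the left-hand side equals
  2 A \cos{\left(x \right)} + B x^{3} \sqrt{y^{2} + 1} e^{x y} + B x^{2} y e^{x y} \cos{\left(x \right)} + 2 B x e^{x y} \cos{\left(x \right)}
This must equal f(x, y) identically; expanded, f = 2 x^{3} \sqrt{y^{2} + 1} e^{x y} + 2 x^{2} y e^{x y} \cos{\left(x \right)} + 4 x e^{x y} \cos{\left(x \right)} + 4 \cos{\left(x \right)}.
Matching coefficients of the independent functions:
  [x e^{x y} \cos{\left(x \right)}]:  2 B = 4
  [x^{3} \sqrt{y^{2} + 1} e^{x y}, x^{2} y e^{x y} \cos{\left(x \right)}]:  B = 2
  [\cos{\left(x \right)}]:  2 A = 4
Solving: A = 2, B = 2.
Check against the point condition:
  u(0, 0) = 2  ⟹  B = 2  ✓
Hence u(x, y) = 2 x y^{2} + 2 e^{x y}.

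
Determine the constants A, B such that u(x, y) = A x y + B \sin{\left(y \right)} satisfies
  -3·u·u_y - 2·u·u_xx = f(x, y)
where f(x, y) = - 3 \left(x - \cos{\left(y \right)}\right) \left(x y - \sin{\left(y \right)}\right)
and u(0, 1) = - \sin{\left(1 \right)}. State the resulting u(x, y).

Substitute the ansatz u = A x y + B \sin{\left(y \right)} into the left-hand side.
Derivatives of the ansatz:
  u_y = A x + B \cos{\left(y \right)}
  u_xx = 0
Term by term:
  -3·u·u_y = - 3 A^{2} x^{2} y - 3 A B x y \cos{\left(y \right)} - 3 A B x \sin{\left(y \right)} - 3 B^{2} \sin{\left(y \right)} \cos{\left(y \right)}
  -2·u·u_xx = 0
So the left-hand side equals
  - 3 A^{2} x^{2} y - 3 A B x y \cos{\left(y \right)} - 3 A B x \sin{\left(y \right)} - 3 B^{2} \sin{\left(y \right)} \cos{\left(y \right)}
This must equal f(x, y) identically; expanded, f = - 3 x^{2} y + 3 x y \cos{\left(y \right)} + 3 x \sin{\left(y \right)} - 3 \sin{\left(y \right)} \cos{\left(y \right)}.
Matching coefficients of the independent functions:
  [x \sin{\left(y \right)}, x y \cos{\left(y \right)}]:  - 3 A B = 3
  [x^{2} y]:  - 3 A^{2} = -3
  [\sin{\left(y \right)} \cos{\left(y \right)}]:  - 3 B^{2} = -3
These equations allow (A, B) = (-1, 1) or (1, -1).
Impose the point condition(s):
  u(0, 1) = - \sin{\left(1 \right)}  ⟹  B \sin{\left(1 \right)} = - \sin{\left(1 \right)}
Only A = 1, B = -1 satisfies everything.
Hence u(x, y) = x y - \sin{\left(y \right)}.

Answer: u(x, y) = x y - \sin{\left(y \right)}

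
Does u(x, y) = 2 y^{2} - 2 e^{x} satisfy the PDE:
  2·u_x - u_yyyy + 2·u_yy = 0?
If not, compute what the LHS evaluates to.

Evaluate each term of the left-hand side for u = 2 y^{2} - 2 e^{x}.
Derivatives:
  u_x = - 2 e^{x}
  u_yyyy = 0
  u_yy = 4
Terms:
  2·u_x = - 4 e^{x}
  -u_yyyy = 0
  2·u_yy = 8
Sum: LHS = 8 - 4 e^{x}
Given right-hand side: 0. Difference LHS − RHS = 8 - 4 e^{x} ≠ 0, so u is not a solution.

Answer: No, the LHS evaluates to 8 - 4 e^{x}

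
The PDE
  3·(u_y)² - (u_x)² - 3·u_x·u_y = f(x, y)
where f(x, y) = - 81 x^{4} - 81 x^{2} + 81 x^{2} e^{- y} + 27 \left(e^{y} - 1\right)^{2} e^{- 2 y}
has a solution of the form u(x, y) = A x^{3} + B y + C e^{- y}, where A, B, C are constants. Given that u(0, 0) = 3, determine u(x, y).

Substitute the ansatz u = A x^{3} + B y + C e^{- y} into the left-hand side.
Derivatives of the ansatz:
  u_y = B - C e^{- y}
  u_x = 3 A x^{2}
Term by term:
  3·(u_y)² = 3 B^{2} - 6 B C e^{- y} + 3 C^{2} e^{- 2 y}
  -(u_x)² = - 9 A^{2} x^{4}
  -3·u_x·u_y = - 9 A B x^{2} + 9 A C x^{2} e^{- y}
So the left-hand side equals
  - 9 A^{2} x^{4} - 9 A B x^{2} + 9 A C x^{2} e^{- y} + 3 B^{2} - 6 B C e^{- y} + 3 C^{2} e^{- 2 y}
This must equal f(x, y) identically; expanded, f = - 81 x^{4} - 81 x^{2} + 81 x^{2} e^{- y} + 27 - 54 e^{- y} + 27 e^{- 2 y}.
Matching coefficients of the independent functions:
  [constant term]:  3 B^{2} = 27
  [x^{2}]:  - 9 A B = -81
  [x^{4}]:  - 9 A^{2} = -81
  [x^{2} e^{- y}]:  9 A C = 81
  [e^{- 2 y}]:  3 C^{2} = 27
  [e^{- y}]:  - 6 B C = -54
These equations allow (A, B, C) = (-3, -3, -3) or (3, 3, 3).
Impose the point condition(s):
  u(0, 0) = 3  ⟹  C = 3
Only A = 3, B = 3, C = 3 satisfies everything.
Hence u(x, y) = 3 x^{3} + 3 y + 3 e^{- y}.

Answer: u(x, y) = 3 x^{3} + 3 y + 3 e^{- y}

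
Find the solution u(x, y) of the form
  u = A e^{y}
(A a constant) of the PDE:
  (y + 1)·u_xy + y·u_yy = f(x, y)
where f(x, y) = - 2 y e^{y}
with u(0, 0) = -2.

Answer: u(x, y) = - 2 e^{y}

Derivation:
Substitute the ansatz u = A e^{y} into the left-hand side.
Derivatives of the ansatz:
  u_xy = 0
  u_yy = A e^{y}
Term by term:
  (y + 1)·u_xy = 0
  y·u_yy = A y e^{y}
So the left-hand side equals
  A y e^{y}
This must equal f(x, y) = - 2 y e^{y} identically.
Matching coefficients of the independent functions:
  [y e^{y}]:  A = -2
Solving: A = -2.
Check against the point condition:
  u(0, 0) = -2  ⟹  A = -2  ✓
Hence u(x, y) = - 2 e^{y}.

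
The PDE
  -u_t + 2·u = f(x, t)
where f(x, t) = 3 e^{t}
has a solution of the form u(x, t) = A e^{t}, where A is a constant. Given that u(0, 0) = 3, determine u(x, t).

Answer: u(x, t) = 3 e^{t}

Derivation:
Substitute the ansatz u = A e^{t} into the left-hand side.
Derivatives of the ansatz:
  u_t = A e^{t}
Term by term:
  -u_t = - A e^{t}
  2·u = 2 A e^{t}
So the left-hand side equals
  A e^{t}
This must equal f(x, t) = 3 e^{t} identically.
Matching coefficients of the independent functions:
  [e^{t}]:  A = 3
Solving: A = 3.
Check against the point condition:
  u(0, 0) = 3  ⟹  A = 3  ✓
Hence u(x, t) = 3 e^{t}.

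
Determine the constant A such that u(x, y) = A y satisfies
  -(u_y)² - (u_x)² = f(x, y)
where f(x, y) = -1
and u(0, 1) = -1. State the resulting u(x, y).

Substitute the ansatz u = A y into the left-hand side.
Derivatives of the ansatz:
  u_y = A
  u_x = 0
Term by term:
  -(u_y)² = - A^{2}
  -(u_x)² = 0
So the left-hand side equals
  - A^{2}
This must equal f(x, y) = -1 identically.
Matching coefficients of the independent functions:
  [constant term]:  - A^{2} = -1
These equations allow (A) = (-1) or (1).
Impose the point condition(s):
  u(0, 1) = -1  ⟹  A = -1
Only A = -1 satisfies everything.
Hence u(x, y) = - y.

Answer: u(x, y) = - y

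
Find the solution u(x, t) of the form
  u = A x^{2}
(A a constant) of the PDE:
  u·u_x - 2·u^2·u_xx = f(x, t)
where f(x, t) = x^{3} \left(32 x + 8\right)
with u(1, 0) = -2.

Answer: u(x, t) = - 2 x^{2}

Derivation:
Substitute the ansatz u = A x^{2} into the left-hand side.
Derivatives of the ansatz:
  u_x = 2 A x
  u_xx = 2 A
Term by term:
  u·u_x = 2 A^{2} x^{3}
  -2·u^2·u_xx = - 4 A^{3} x^{4}
So the left-hand side equals
  - 4 A^{3} x^{4} + 2 A^{2} x^{3}
This must equal f(x, t) identically; expanded, f = 32 x^{4} + 8 x^{3}.
Matching coefficients of the independent functions:
  [x^{3}]:  2 A^{2} = 8
  [x^{4}]:  - 4 A^{3} = 32
Solving: A = -2.
Check against the point condition:
  u(1, 0) = -2  ⟹  A = -2  ✓
Hence u(x, t) = - 2 x^{2}.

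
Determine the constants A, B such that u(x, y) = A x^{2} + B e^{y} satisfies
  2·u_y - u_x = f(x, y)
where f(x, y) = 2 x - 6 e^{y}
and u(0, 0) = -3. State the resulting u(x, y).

Substitute the ansatz u = A x^{2} + B e^{y} into the left-hand side.
Derivatives of the ansatz:
  u_y = B e^{y}
  u_x = 2 A x
Term by term:
  2·u_y = 2 B e^{y}
  -u_x = - 2 A x
So the left-hand side equals
  - 2 A x + 2 B e^{y}
This must equal f(x, y) = 2 x - 6 e^{y} identically.
Matching coefficients of the independent functions:
  [x]:  - 2 A = 2
  [e^{y}]:  2 B = -6
Solving: A = -1, B = -3.
Check against the point condition:
  u(0, 0) = -3  ⟹  B = -3  ✓
Hence u(x, y) = - x^{2} - 3 e^{y}.

Answer: u(x, y) = - x^{2} - 3 e^{y}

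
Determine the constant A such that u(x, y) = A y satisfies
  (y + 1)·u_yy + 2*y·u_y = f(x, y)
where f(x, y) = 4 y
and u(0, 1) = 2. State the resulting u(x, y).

Substitute the ansatz u = A y into the left-hand side.
Derivatives of the ansatz:
  u_yy = 0
  u_y = A
Term by term:
  (y + 1)·u_yy = 0
  2*y·u_y = 2 A y
So the left-hand side equals
  2 A y
This must equal f(x, y) = 4 y identically.
Matching coefficients of the independent functions:
  [y]:  2 A = 4
Solving: A = 2.
Check against the point condition:
  u(0, 1) = 2  ⟹  A = 2  ✓
Hence u(x, y) = 2 y.

Answer: u(x, y) = 2 y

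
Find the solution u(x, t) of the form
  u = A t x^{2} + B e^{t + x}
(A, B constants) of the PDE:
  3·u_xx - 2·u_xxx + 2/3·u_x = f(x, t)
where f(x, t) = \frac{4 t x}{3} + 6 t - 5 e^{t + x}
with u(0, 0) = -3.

Substitute the ansatz u = A t x^{2} + B e^{t + x} into the left-hand side.
Derivatives of the ansatz:
  u_xx = 2 A t + B e^{t} e^{x}
  u_xxx = B e^{t} e^{x}
  u_x = 2 A t x + B e^{t} e^{x}
Term by term:
  3·u_xx = 6 A t + 3 B e^{t} e^{x}
  -2·u_xxx = - 2 B e^{t} e^{x}
  2/3·u_x = \frac{4 A t x}{3} + \frac{2 B e^{t} e^{x}}{3}
So the left-hand side equals
  \frac{4 A t x}{3} + 6 A t + \frac{5 B e^{t} e^{x}}{3}
This must equal f(x, t) identically; expanded, f = \frac{4 t x}{3} + 6 t - 5 e^{t} e^{x}.
Matching coefficients of the independent functions:
  [t]:  6 A = 6
  [t x]:  \frac{4 A}{3} = \frac{4}{3}
  [e^{t} e^{x}]:  \frac{5 B}{3} = -5
Solving: A = 1, B = -3.
Check against the point condition:
  u(0, 0) = -3  ⟹  B = -3  ✓
Hence u(x, t) = t x^{2} - 3 e^{t + x}.

Answer: u(x, t) = t x^{2} - 3 e^{t + x}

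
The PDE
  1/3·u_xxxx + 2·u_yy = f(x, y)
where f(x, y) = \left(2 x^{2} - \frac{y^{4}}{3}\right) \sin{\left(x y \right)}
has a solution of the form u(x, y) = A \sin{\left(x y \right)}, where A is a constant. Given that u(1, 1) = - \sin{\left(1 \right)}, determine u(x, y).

Substitute the ansatz u = A \sin{\left(x y \right)} into the left-hand side.
Derivatives of the ansatz:
  u_xxxx = A y^{4} \sin{\left(x y \right)}
  u_yy = - A x^{2} \sin{\left(x y \right)}
Term by term:
  1/3·u_xxxx = \frac{A y^{4} \sin{\left(x y \right)}}{3}
  2·u_yy = - 2 A x^{2} \sin{\left(x y \right)}
So the left-hand side equals
  - 2 A x^{2} \sin{\left(x y \right)} + \frac{A y^{4} \sin{\left(x y \right)}}{3}
This must equal f(x, y) identically; expanded, f = 2 x^{2} \sin{\left(x y \right)} - \frac{y^{4} \sin{\left(x y \right)}}{3}.
Matching coefficients of the independent functions:
  [x^{2} \sin{\left(x y \right)}]:  - 2 A = 2
  [y^{4} \sin{\left(x y \right)}]:  \frac{A}{3} = - \frac{1}{3}
Solving: A = -1.
Check against the point condition:
  u(1, 1) = - \sin{\left(1 \right)}  ⟹  A \sin{\left(1 \right)} = - \sin{\left(1 \right)}  ✓
Hence u(x, y) = - \sin{\left(x y \right)}.

Answer: u(x, y) = - \sin{\left(x y \right)}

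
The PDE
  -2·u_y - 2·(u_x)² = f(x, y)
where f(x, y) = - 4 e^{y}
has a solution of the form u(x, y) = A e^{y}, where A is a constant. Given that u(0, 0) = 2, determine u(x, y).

Substitute the ansatz u = A e^{y} into the left-hand side.
Derivatives of the ansatz:
  u_y = A e^{y}
  u_x = 0
Term by term:
  -2·u_y = - 2 A e^{y}
  -2·(u_x)² = 0
So the left-hand side equals
  - 2 A e^{y}
This must equal f(x, y) = - 4 e^{y} identically.
Matching coefficients of the independent functions:
  [e^{y}]:  - 2 A = -4
Solving: A = 2.
Check against the point condition:
  u(0, 0) = 2  ⟹  A = 2  ✓
Hence u(x, y) = 2 e^{y}.

Answer: u(x, y) = 2 e^{y}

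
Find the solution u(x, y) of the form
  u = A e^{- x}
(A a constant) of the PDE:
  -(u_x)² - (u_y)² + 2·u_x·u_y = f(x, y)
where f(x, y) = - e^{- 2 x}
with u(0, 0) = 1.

Substitute the ansatz u = A e^{- x} into the left-hand side.
Derivatives of the ansatz:
  u_x = - A e^{- x}
  u_y = 0
Term by term:
  -(u_x)² = - A^{2} e^{- 2 x}
  -(u_y)² = 0
  2·u_x·u_y = 0
So the left-hand side equals
  - A^{2} e^{- 2 x}
This must equal f(x, y) = - e^{- 2 x} identically.
Matching coefficients of the independent functions:
  [e^{- 2 x}]:  - A^{2} = -1
These equations allow (A) = (-1) or (1).
Impose the point condition(s):
  u(0, 0) = 1  ⟹  A = 1
Only A = 1 satisfies everything.
Hence u(x, y) = e^{- x}.

Answer: u(x, y) = e^{- x}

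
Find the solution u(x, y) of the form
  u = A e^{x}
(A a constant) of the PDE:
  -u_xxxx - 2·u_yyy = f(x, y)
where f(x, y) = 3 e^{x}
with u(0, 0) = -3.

Substitute the ansatz u = A e^{x} into the left-hand side.
Derivatives of the ansatz:
  u_xxxx = A e^{x}
  u_yyy = 0
Term by term:
  -u_xxxx = - A e^{x}
  -2·u_yyy = 0
So the left-hand side equals
  - A e^{x}
This must equal f(x, y) = 3 e^{x} identically.
Matching coefficients of the independent functions:
  [e^{x}]:  - A = 3
Solving: A = -3.
Check against the point condition:
  u(0, 0) = -3  ⟹  A = -3  ✓
Hence u(x, y) = - 3 e^{x}.

Answer: u(x, y) = - 3 e^{x}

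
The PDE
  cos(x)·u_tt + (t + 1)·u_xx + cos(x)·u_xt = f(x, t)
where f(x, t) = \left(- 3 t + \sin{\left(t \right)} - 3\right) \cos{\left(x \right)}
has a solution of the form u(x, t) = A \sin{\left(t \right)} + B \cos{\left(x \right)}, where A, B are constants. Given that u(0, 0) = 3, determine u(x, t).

Substitute the ansatz u = A \sin{\left(t \right)} + B \cos{\left(x \right)} into the left-hand side.
Derivatives of the ansatz:
  u_tt = - A \sin{\left(t \right)}
  u_xx = - B \cos{\left(x \right)}
  u_xt = 0
Term by term:
  cos(x)·u_tt = - A \sin{\left(t \right)} \cos{\left(x \right)}
  (t + 1)·u_xx = - B t \cos{\left(x \right)} - B \cos{\left(x \right)}
  cos(x)·u_xt = 0
So the left-hand side equals
  - A \sin{\left(t \right)} \cos{\left(x \right)} - B t \cos{\left(x \right)} - B \cos{\left(x \right)}
This must equal f(x, t) identically; expanded, f = - 3 t \cos{\left(x \right)} + \sin{\left(t \right)} \cos{\left(x \right)} - 3 \cos{\left(x \right)}.
Matching coefficients of the independent functions:
  [t \cos{\left(x \right)}, \cos{\left(x \right)}]:  - B = -3
  [\sin{\left(t \right)} \cos{\left(x \right)}]:  - A = 1
Solving: A = -1, B = 3.
Check against the point condition:
  u(0, 0) = 3  ⟹  B = 3  ✓
Hence u(x, t) = - \sin{\left(t \right)} + 3 \cos{\left(x \right)}.

Answer: u(x, t) = - \sin{\left(t \right)} + 3 \cos{\left(x \right)}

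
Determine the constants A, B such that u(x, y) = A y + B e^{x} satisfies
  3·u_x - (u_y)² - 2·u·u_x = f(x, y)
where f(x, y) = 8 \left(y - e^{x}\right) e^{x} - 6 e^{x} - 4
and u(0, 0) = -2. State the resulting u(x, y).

Substitute the ansatz u = A y + B e^{x} into the left-hand side.
Derivatives of the ansatz:
  u_x = B e^{x}
  u_y = A
Term by term:
  3·u_x = 3 B e^{x}
  -(u_y)² = - A^{2}
  -2·u·u_x = - 2 A B y e^{x} - 2 B^{2} e^{2 x}
So the left-hand side equals
  - A^{2} - 2 A B y e^{x} - 2 B^{2} e^{2 x} + 3 B e^{x}
This must equal f(x, y) identically; expanded, f = 8 y e^{x} - 8 e^{2 x} - 6 e^{x} - 4.
Matching coefficients of the independent functions:
  [constant term]:  - A^{2} = -4
  [y e^{x}]:  - 2 A B = 8
  [e^{x}]:  3 B = -6
  [e^{2 x}]:  - 2 B^{2} = -8
Solving: A = 2, B = -2.
Check against the point condition:
  u(0, 0) = -2  ⟹  B = -2  ✓
Hence u(x, y) = 2 y - 2 e^{x}.

Answer: u(x, y) = 2 y - 2 e^{x}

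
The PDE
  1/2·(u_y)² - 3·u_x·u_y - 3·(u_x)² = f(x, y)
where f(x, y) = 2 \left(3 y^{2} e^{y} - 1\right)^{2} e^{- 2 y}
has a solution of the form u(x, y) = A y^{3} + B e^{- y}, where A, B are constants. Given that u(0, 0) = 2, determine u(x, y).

Substitute the ansatz u = A y^{3} + B e^{- y} into the left-hand side.
Derivatives of the ansatz:
  u_y = 3 A y^{2} - B e^{- y}
  u_x = 0
Term by term:
  1/2·(u_y)² = \frac{9 A^{2} y^{4}}{2} - 3 A B y^{2} e^{- y} + \frac{B^{2} e^{- 2 y}}{2}
  -3·u_x·u_y = 0
  -3·(u_x)² = 0
So the left-hand side equals
  \frac{9 A^{2} y^{4}}{2} - 3 A B y^{2} e^{- y} + \frac{B^{2} e^{- 2 y}}{2}
This must equal f(x, y) identically; expanded, f = 18 y^{4} - 12 y^{2} e^{- y} + 2 e^{- 2 y}.
Matching coefficients of the independent functions:
  [y^{4}]:  \frac{9 A^{2}}{2} = 18
  [y^{2} e^{- y}]:  - 3 A B = -12
  [e^{- 2 y}]:  \frac{B^{2}}{2} = 2
These equations allow (A, B) = (-2, -2) or (2, 2).
Impose the point condition(s):
  u(0, 0) = 2  ⟹  B = 2
Only A = 2, B = 2 satisfies everything.
Hence u(x, y) = 2 y^{3} + 2 e^{- y}.

Answer: u(x, y) = 2 y^{3} + 2 e^{- y}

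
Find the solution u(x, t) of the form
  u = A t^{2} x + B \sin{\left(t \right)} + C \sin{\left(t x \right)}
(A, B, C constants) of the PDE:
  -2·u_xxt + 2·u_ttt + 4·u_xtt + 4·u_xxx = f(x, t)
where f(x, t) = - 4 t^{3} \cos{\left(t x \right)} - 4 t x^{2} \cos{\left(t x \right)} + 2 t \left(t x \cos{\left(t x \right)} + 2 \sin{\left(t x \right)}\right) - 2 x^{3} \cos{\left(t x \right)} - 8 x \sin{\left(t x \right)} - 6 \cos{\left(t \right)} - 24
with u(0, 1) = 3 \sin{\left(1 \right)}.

Substitute the ansatz u = A t^{2} x + B \sin{\left(t \right)} + C \sin{\left(t x \right)} into the left-hand side.
Derivatives of the ansatz:
  u_xxt = - C t^{2} x \cos{\left(t x \right)} - 2 C t \sin{\left(t x \right)}
  u_ttt = - B \cos{\left(t \right)} - C x^{3} \cos{\left(t x \right)}
  u_xtt = 2 A - C t x^{2} \cos{\left(t x \right)} - 2 C x \sin{\left(t x \right)}
  u_xxx = - C t^{3} \cos{\left(t x \right)}
Term by term:
  -2·u_xxt = 2 C t^{2} x \cos{\left(t x \right)} + 4 C t \sin{\left(t x \right)}
  2·u_ttt = - 2 B \cos{\left(t \right)} - 2 C x^{3} \cos{\left(t x \right)}
  4·u_xtt = 8 A - 4 C t x^{2} \cos{\left(t x \right)} - 8 C x \sin{\left(t x \right)}
  4·u_xxx = - 4 C t^{3} \cos{\left(t x \right)}
So the left-hand side equals
  8 A - 2 B \cos{\left(t \right)} - 4 C t^{3} \cos{\left(t x \right)} + 2 C t^{2} x \cos{\left(t x \right)} - 4 C t x^{2} \cos{\left(t x \right)} + 4 C t \sin{\left(t x \right)} - 2 C x^{3} \cos{\left(t x \right)} - 8 C x \sin{\left(t x \right)}
This must equal f(x, t) identically; expanded, f = - 4 t^{3} \cos{\left(t x \right)} + 2 t^{2} x \cos{\left(t x \right)} - 4 t x^{2} \cos{\left(t x \right)} + 4 t \sin{\left(t x \right)} - 2 x^{3} \cos{\left(t x \right)} - 8 x \sin{\left(t x \right)} - 6 \cos{\left(t \right)} - 24.
Matching coefficients of the independent functions:
  [constant term]:  8 A = -24
  [t \sin{\left(t x \right)}]:  4 C = 4
  [t^{3} \cos{\left(t x \right)}, t x^{2} \cos{\left(t x \right)}]:  - 4 C = -4
  [x \sin{\left(t x \right)}]:  - 8 C = -8
  [x^{3} \cos{\left(t x \right)}]:  - 2 C = -2
  [t^{2} x \cos{\left(t x \right)}]:  2 C = 2
  [\cos{\left(t \right)}]:  - 2 B = -6
Solving: A = -3, B = 3, C = 1.
Check against the point condition:
  u(0, 1) = 3 \sin{\left(1 \right)}  ⟹  B \sin{\left(1 \right)} = 3 \sin{\left(1 \right)}  ✓
Hence u(x, t) = - 3 t^{2} x + 3 \sin{\left(t \right)} + \sin{\left(t x \right)}.

Answer: u(x, t) = - 3 t^{2} x + 3 \sin{\left(t \right)} + \sin{\left(t x \right)}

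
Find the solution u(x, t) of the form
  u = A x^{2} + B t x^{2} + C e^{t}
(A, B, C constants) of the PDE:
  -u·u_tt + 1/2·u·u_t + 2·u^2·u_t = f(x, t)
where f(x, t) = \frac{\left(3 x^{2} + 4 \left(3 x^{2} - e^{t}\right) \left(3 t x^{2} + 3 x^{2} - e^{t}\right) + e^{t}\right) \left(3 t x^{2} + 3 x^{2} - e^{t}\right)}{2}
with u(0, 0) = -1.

Substitute the ansatz u = A x^{2} + B t x^{2} + C e^{t} into the left-hand side.
Derivatives of the ansatz:
  u_tt = C e^{t}
  u_t = B x^{2} + C e^{t}
Term by term:
  -u·u_tt = - A C x^{2} e^{t} - B C t x^{2} e^{t} - C^{2} e^{2 t}
  1/2·u·u_t = \frac{A B x^{4}}{2} + \frac{A C x^{2} e^{t}}{2} + \frac{B^{2} t x^{4}}{2} + \frac{B C t x^{2} e^{t}}{2} + \frac{B C x^{2} e^{t}}{2} + \frac{C^{2} e^{2 t}}{2}
  2·u^2·u_t = 2 A^{2} B x^{6} + 2 A^{2} C x^{4} e^{t} + 4 A B^{2} t x^{6} + 4 A B C t x^{4} e^{t} + 4 A B C x^{4} e^{t} + 4 A C^{2} x^{2} e^{2 t} + 2 B^{3} t^{2} x^{6} + 2 B^{2} C t^{2} x^{4} e^{t} + 4 B^{2} C t x^{4} e^{t} + 4 B C^{2} t x^{2} e^{2 t} + 2 B C^{2} x^{2} e^{2 t} + 2 C^{3} e^{3 t}
So the left-hand side equals
  2 A^{2} B x^{6} + 2 A^{2} C x^{4} e^{t} + 4 A B^{2} t x^{6} + 4 A B C t x^{4} e^{t} + 4 A B C x^{4} e^{t} + \frac{A B x^{4}}{2} + 4 A C^{2} x^{2} e^{2 t} - \frac{A C x^{2} e^{t}}{2} + 2 B^{3} t^{2} x^{6} + 2 B^{2} C t^{2} x^{4} e^{t} + 4 B^{2} C t x^{4} e^{t} + \frac{B^{2} t x^{4}}{2} + 4 B C^{2} t x^{2} e^{2 t} + 2 B C^{2} x^{2} e^{2 t} - \frac{B C t x^{2} e^{t}}{2} + \frac{B C x^{2} e^{t}}{2} + 2 C^{3} e^{3 t} - \frac{C^{2} e^{2 t}}{2}
This must equal f(x, t) identically; expanded, f = 54 t^{2} x^{6} - 18 t^{2} x^{4} e^{t} + 108 t x^{6} - 72 t x^{4} e^{t} + \frac{9 t x^{4}}{2} + 12 t x^{2} e^{2 t} + \frac{3 t x^{2} e^{t}}{2} + 54 x^{6} - 54 x^{4} e^{t} + \frac{9 x^{4}}{2} + 18 x^{2} e^{2 t} - 2 e^{3 t} - \frac{e^{2 t}}{2}.
Matching coefficients of the independent functions:
  [x^{4}]:  \frac{A B}{2} = \frac{9}{2}
  [x^{6}]:  2 A^{2} B = 54
  [t x^{4}]:  \frac{B^{2}}{2} = \frac{9}{2}
  [t x^{6}]:  4 A B^{2} = 108
  [t^{2} x^{6}]:  2 B^{3} = 54
  [x^{2} e^{t}]:  - \frac{A C}{2} + \frac{B C}{2} = 0
  [x^{2} e^{2 t}]:  4 A C^{2} + 2 B C^{2} = 18
  [x^{4} e^{t}]:  2 A^{2} C + 4 A B C = -54
  [t x^{2} e^{t}]:  - \frac{B C}{2} = \frac{3}{2}
  [t x^{2} e^{2 t}]:  4 B C^{2} = 12
  [t x^{4} e^{t}]:  4 A B C + 4 B^{2} C = -72
  [t^{2} x^{4} e^{t}]:  2 B^{2} C = -18
  [e^{2 t}]:  - \frac{C^{2}}{2} = - \frac{1}{2}
  [e^{3 t}]:  2 C^{3} = -2
Solving: A = 3, B = 3, C = -1.
Check against the point condition:
  u(0, 0) = -1  ⟹  C = -1  ✓
Hence u(x, t) = 3 t x^{2} + 3 x^{2} - e^{t}.

Answer: u(x, t) = 3 t x^{2} + 3 x^{2} - e^{t}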